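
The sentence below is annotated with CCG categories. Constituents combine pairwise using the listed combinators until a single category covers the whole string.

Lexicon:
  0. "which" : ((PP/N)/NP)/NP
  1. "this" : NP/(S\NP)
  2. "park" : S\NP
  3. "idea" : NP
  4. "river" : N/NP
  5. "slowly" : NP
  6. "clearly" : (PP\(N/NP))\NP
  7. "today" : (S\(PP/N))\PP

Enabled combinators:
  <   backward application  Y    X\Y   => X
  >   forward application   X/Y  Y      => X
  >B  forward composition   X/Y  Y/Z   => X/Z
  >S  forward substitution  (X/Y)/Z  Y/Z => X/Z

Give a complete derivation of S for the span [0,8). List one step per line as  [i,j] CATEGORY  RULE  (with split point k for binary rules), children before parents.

[0,8] S   <
  [0,4] PP/N   >
    [0,3] (PP/N)/NP   >
      [0,1] "which" : ((PP/N)/NP)/NP
      [1,3] NP   >
        [1,2] "this" : NP/(S\NP)
        [2,3] "park" : S\NP
    [3,4] "idea" : NP
  [4,8] S\(PP/N)   <
    [4,7] PP   <
      [4,5] "river" : N/NP
      [5,7] PP\(N/NP)   <
        [5,6] "slowly" : NP
        [6,7] "clearly" : (PP\(N/NP))\NP
    [7,8] "today" : (S\(PP/N))\PP

[0,1] ((PP/N)/NP)/NP  lex  "which"
[1,2] NP/(S\NP)  lex  "this"
[2,3] S\NP  lex  "park"
[1,3] NP  >  k=2
[0,3] (PP/N)/NP  >  k=1
[3,4] NP  lex  "idea"
[0,4] PP/N  >  k=3
[4,5] N/NP  lex  "river"
[5,6] NP  lex  "slowly"
[6,7] (PP\(N/NP))\NP  lex  "clearly"
[5,7] PP\(N/NP)  <  k=6
[4,7] PP  <  k=5
[7,8] (S\(PP/N))\PP  lex  "today"
[4,8] S\(PP/N)  <  k=7
[0,8] S  <  k=4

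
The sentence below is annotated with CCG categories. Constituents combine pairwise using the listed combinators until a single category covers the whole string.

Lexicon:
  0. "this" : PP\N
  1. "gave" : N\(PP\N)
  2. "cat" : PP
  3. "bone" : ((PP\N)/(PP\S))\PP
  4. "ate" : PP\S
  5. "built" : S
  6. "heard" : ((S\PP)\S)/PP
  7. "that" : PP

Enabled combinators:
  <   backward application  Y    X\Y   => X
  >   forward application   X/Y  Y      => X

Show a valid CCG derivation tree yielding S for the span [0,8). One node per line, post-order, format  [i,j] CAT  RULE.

[0,8] S   <
  [0,5] PP   <
    [0,2] N   <
      [0,1] "this" : PP\N
      [1,2] "gave" : N\(PP\N)
    [2,5] PP\N   >
      [2,4] (PP\N)/(PP\S)   <
        [2,3] "cat" : PP
        [3,4] "bone" : ((PP\N)/(PP\S))\PP
      [4,5] "ate" : PP\S
  [5,8] S\PP   <
    [5,6] "built" : S
    [6,8] (S\PP)\S   >
      [6,7] "heard" : ((S\PP)\S)/PP
      [7,8] "that" : PP

[0,1] PP\N  lex  "this"
[1,2] N\(PP\N)  lex  "gave"
[0,2] N  <  k=1
[2,3] PP  lex  "cat"
[3,4] ((PP\N)/(PP\S))\PP  lex  "bone"
[2,4] (PP\N)/(PP\S)  <  k=3
[4,5] PP\S  lex  "ate"
[2,5] PP\N  >  k=4
[0,5] PP  <  k=2
[5,6] S  lex  "built"
[6,7] ((S\PP)\S)/PP  lex  "heard"
[7,8] PP  lex  "that"
[6,8] (S\PP)\S  >  k=7
[5,8] S\PP  <  k=6
[0,8] S  <  k=5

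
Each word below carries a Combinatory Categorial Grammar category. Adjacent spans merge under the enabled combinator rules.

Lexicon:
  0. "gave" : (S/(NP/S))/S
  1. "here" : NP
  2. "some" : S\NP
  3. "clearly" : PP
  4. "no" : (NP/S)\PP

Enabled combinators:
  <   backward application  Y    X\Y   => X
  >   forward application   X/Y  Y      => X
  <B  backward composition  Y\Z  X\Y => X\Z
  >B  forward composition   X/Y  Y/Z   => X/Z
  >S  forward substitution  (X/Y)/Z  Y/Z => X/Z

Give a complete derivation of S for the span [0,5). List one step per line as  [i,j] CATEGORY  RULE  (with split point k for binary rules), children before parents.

[0,5] S   >
  [0,3] S/(NP/S)   >
    [0,1] "gave" : (S/(NP/S))/S
    [1,3] S   <
      [1,2] "here" : NP
      [2,3] "some" : S\NP
  [3,5] NP/S   <
    [3,4] "clearly" : PP
    [4,5] "no" : (NP/S)\PP

[0,1] (S/(NP/S))/S  lex  "gave"
[1,2] NP  lex  "here"
[2,3] S\NP  lex  "some"
[1,3] S  <  k=2
[0,3] S/(NP/S)  >  k=1
[3,4] PP  lex  "clearly"
[4,5] (NP/S)\PP  lex  "no"
[3,5] NP/S  <  k=4
[0,5] S  >  k=3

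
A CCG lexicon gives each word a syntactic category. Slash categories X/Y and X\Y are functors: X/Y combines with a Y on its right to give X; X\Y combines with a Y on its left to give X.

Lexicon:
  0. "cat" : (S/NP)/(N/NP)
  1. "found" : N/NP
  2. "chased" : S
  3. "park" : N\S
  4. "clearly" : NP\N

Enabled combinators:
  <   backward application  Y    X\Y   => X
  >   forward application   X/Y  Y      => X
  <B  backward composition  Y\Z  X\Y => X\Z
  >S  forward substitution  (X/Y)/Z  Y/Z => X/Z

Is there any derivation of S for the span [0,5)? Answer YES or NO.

YES

[0,5] S   >
  [0,2] S/NP   >
    [0,1] "cat" : (S/NP)/(N/NP)
    [1,2] "found" : N/NP
  [2,5] NP   <
    [2,3] "chased" : S
    [3,5] NP\S   <B
      [3,4] "park" : N\S
      [4,5] "clearly" : NP\N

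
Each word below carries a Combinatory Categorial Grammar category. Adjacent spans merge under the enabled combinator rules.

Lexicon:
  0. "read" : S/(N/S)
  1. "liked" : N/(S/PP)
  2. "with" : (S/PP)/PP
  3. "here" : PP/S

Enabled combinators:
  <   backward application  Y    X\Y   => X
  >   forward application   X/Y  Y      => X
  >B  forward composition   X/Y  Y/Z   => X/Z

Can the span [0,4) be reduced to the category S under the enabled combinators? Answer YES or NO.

YES

[0,4] S   >
  [0,1] "read" : S/(N/S)
  [1,4] N/S   >B
    [1,3] N/PP   >B
      [1,2] "liked" : N/(S/PP)
      [2,3] "with" : (S/PP)/PP
    [3,4] "here" : PP/S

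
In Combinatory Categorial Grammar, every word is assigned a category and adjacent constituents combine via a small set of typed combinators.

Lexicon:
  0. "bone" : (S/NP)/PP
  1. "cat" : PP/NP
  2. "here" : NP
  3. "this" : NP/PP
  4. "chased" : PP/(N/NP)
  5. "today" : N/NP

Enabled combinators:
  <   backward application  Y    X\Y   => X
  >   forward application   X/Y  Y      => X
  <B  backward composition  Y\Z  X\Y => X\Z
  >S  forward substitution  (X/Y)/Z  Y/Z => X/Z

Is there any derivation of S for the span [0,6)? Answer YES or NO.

[0,6] S   >
  [0,3] S/NP   >
    [0,1] "bone" : (S/NP)/PP
    [1,3] PP   >
      [1,2] "cat" : PP/NP
      [2,3] "here" : NP
  [3,6] NP   >
    [3,4] "this" : NP/PP
    [4,6] PP   >
      [4,5] "chased" : PP/(N/NP)
      [5,6] "today" : N/NP

YES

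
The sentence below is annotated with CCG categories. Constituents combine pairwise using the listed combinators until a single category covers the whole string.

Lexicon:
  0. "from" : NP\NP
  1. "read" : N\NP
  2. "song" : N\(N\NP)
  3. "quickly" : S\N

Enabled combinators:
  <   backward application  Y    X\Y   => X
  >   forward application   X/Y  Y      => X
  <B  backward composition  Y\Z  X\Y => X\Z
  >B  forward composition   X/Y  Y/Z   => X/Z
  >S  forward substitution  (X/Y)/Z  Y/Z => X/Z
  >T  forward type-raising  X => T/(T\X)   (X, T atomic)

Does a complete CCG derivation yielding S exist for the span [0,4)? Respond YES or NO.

[0,4] S   <
  [0,3] N   <
    [0,2] N\NP   <B
      [0,1] "from" : NP\NP
      [1,2] "read" : N\NP
    [2,3] "song" : N\(N\NP)
  [3,4] "quickly" : S\N

YES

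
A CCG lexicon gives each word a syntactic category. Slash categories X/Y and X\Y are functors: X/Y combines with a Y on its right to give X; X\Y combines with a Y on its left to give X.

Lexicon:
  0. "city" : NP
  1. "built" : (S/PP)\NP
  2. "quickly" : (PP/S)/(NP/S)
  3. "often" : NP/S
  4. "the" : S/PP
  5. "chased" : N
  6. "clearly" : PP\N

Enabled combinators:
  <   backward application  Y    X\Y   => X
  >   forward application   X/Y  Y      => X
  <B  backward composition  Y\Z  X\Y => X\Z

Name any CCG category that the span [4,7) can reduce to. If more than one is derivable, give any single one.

S

[0,7] S   >
  [0,2] S/PP   <
    [0,1] "city" : NP
    [1,2] "built" : (S/PP)\NP
  [2,7] PP   >
    [2,4] PP/S   >
      [2,3] "quickly" : (PP/S)/(NP/S)
      [3,4] "often" : NP/S
    [4,7] S   >
      [4,5] "the" : S/PP
      [5,7] PP   <
        [5,6] "chased" : N
        [6,7] "clearly" : PP\N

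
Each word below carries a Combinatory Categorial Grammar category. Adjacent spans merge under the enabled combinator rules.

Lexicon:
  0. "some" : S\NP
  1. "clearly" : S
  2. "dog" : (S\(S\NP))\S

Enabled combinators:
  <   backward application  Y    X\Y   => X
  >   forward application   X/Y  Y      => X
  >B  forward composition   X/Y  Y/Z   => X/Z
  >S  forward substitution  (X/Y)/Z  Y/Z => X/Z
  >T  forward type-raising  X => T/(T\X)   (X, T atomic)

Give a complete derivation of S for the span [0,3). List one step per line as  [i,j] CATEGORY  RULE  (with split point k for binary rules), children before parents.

[0,1] S\NP  lex  "some"
[1,2] S  lex  "clearly"
[2,3] (S\(S\NP))\S  lex  "dog"
[1,3] S\(S\NP)  <  k=2
[0,3] S  <  k=1

[0,3] S   <
  [0,1] "some" : S\NP
  [1,3] S\(S\NP)   <
    [1,2] "clearly" : S
    [2,3] "dog" : (S\(S\NP))\S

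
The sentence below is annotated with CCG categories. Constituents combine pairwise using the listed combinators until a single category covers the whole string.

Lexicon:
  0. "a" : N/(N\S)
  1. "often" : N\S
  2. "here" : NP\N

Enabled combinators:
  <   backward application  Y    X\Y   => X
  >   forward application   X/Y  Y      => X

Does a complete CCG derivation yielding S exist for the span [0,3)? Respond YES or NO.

NO

N/(N\S) N\S NP\N
CKY chart[0,3] = {NP}; S ∉ chart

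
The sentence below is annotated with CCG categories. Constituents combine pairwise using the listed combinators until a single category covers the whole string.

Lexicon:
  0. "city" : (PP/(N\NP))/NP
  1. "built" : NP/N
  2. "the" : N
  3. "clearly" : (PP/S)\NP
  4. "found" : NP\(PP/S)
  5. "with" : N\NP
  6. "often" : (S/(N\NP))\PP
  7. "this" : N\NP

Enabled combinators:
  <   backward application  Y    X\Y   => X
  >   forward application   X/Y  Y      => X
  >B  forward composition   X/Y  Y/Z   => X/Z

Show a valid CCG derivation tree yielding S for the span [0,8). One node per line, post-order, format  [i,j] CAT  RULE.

[0,8] S   >
  [0,7] S/(N\NP)   <
    [0,6] PP   >
      [0,5] PP/(N\NP)   >
        [0,1] "city" : (PP/(N\NP))/NP
        [1,5] NP   <
          [1,4] PP/S   <
            [1,3] NP   >
              [1,2] "built" : NP/N
              [2,3] "the" : N
            [3,4] "clearly" : (PP/S)\NP
          [4,5] "found" : NP\(PP/S)
      [5,6] "with" : N\NP
    [6,7] "often" : (S/(N\NP))\PP
  [7,8] "this" : N\NP

[0,1] (PP/(N\NP))/NP  lex  "city"
[1,2] NP/N  lex  "built"
[2,3] N  lex  "the"
[1,3] NP  >  k=2
[3,4] (PP/S)\NP  lex  "clearly"
[1,4] PP/S  <  k=3
[4,5] NP\(PP/S)  lex  "found"
[1,5] NP  <  k=4
[0,5] PP/(N\NP)  >  k=1
[5,6] N\NP  lex  "with"
[0,6] PP  >  k=5
[6,7] (S/(N\NP))\PP  lex  "often"
[0,7] S/(N\NP)  <  k=6
[7,8] N\NP  lex  "this"
[0,8] S  >  k=7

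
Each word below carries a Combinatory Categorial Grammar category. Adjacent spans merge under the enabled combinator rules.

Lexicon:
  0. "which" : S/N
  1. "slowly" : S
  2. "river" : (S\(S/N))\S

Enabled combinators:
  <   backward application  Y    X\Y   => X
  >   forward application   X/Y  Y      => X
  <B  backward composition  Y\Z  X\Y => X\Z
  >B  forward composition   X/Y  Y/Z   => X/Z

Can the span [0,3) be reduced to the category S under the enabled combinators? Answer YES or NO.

YES

[0,3] S   <
  [0,1] "which" : S/N
  [1,3] S\(S/N)   <
    [1,2] "slowly" : S
    [2,3] "river" : (S\(S/N))\S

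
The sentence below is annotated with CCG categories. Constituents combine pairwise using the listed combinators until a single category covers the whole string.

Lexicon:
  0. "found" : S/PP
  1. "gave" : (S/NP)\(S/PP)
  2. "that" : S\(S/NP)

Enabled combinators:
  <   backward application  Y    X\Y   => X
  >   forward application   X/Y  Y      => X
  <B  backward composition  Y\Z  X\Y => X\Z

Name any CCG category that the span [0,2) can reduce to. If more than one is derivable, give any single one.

[0,3] S   <
  [0,2] S/NP   <
    [0,1] "found" : S/PP
    [1,2] "gave" : (S/NP)\(S/PP)
  [2,3] "that" : S\(S/NP)

S/NP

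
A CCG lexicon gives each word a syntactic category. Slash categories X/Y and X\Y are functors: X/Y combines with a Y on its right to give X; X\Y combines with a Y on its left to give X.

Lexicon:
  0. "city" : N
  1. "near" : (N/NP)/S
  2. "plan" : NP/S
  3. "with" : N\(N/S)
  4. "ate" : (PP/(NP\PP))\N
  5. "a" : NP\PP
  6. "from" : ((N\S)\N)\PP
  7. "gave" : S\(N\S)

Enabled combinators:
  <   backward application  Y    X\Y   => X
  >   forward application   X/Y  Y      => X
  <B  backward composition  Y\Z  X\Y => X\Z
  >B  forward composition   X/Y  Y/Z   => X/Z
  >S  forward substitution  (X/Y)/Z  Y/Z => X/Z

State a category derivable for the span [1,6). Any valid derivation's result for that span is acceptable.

PP

[0,8] S   <
  [0,7] N\S   <
    [0,1] "city" : N
    [1,7] (N\S)\N   <
      [1,6] PP   >
        [1,5] PP/(NP\PP)   <
          [1,4] N   <
            [1,3] N/S   >S
              [1,2] "near" : (N/NP)/S
              [2,3] "plan" : NP/S
            [3,4] "with" : N\(N/S)
          [4,5] "ate" : (PP/(NP\PP))\N
        [5,6] "a" : NP\PP
      [6,7] "from" : ((N\S)\N)\PP
  [7,8] "gave" : S\(N\S)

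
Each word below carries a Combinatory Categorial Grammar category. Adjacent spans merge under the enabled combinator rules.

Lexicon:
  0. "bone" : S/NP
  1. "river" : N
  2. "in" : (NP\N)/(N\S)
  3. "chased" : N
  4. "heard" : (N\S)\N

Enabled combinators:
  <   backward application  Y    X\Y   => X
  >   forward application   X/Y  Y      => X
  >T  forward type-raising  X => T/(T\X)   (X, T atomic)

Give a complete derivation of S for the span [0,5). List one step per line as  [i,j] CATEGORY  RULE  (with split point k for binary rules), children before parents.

[0,1] S/NP  lex  "bone"
[1,2] N  lex  "river"
[2,3] (NP\N)/(N\S)  lex  "in"
[3,4] N  lex  "chased"
[4,5] (N\S)\N  lex  "heard"
[3,5] N\S  <  k=4
[2,5] NP\N  >  k=3
[1,5] NP  <  k=2
[0,5] S  >  k=1

[0,5] S   >
  [0,1] "bone" : S/NP
  [1,5] NP   <
    [1,2] "river" : N
    [2,5] NP\N   >
      [2,3] "in" : (NP\N)/(N\S)
      [3,5] N\S   <
        [3,4] "chased" : N
        [4,5] "heard" : (N\S)\N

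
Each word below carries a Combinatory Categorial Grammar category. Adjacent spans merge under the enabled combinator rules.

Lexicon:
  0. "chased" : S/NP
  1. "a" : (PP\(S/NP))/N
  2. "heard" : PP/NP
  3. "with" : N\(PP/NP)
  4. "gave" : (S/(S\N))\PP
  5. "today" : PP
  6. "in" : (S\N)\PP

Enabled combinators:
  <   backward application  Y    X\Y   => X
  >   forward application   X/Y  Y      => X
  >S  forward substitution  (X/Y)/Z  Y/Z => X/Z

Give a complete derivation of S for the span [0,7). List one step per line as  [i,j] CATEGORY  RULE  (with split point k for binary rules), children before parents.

[0,1] S/NP  lex  "chased"
[1,2] (PP\(S/NP))/N  lex  "a"
[2,3] PP/NP  lex  "heard"
[3,4] N\(PP/NP)  lex  "with"
[2,4] N  <  k=3
[1,4] PP\(S/NP)  >  k=2
[0,4] PP  <  k=1
[4,5] (S/(S\N))\PP  lex  "gave"
[0,5] S/(S\N)  <  k=4
[5,6] PP  lex  "today"
[6,7] (S\N)\PP  lex  "in"
[5,7] S\N  <  k=6
[0,7] S  >  k=5

[0,7] S   >
  [0,5] S/(S\N)   <
    [0,4] PP   <
      [0,1] "chased" : S/NP
      [1,4] PP\(S/NP)   >
        [1,2] "a" : (PP\(S/NP))/N
        [2,4] N   <
          [2,3] "heard" : PP/NP
          [3,4] "with" : N\(PP/NP)
    [4,5] "gave" : (S/(S\N))\PP
  [5,7] S\N   <
    [5,6] "today" : PP
    [6,7] "in" : (S\N)\PP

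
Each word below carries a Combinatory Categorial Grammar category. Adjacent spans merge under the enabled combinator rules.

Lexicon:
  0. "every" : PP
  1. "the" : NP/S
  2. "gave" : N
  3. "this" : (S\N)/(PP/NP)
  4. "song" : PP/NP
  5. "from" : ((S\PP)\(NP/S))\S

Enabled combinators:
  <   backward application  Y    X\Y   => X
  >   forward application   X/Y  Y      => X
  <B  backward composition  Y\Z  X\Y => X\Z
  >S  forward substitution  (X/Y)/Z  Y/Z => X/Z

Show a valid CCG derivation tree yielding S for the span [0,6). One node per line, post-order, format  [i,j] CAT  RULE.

[0,6] S   <
  [0,1] "every" : PP
  [1,6] S\PP   <
    [1,2] "the" : NP/S
    [2,6] (S\PP)\(NP/S)   <
      [2,5] S   <
        [2,3] "gave" : N
        [3,5] S\N   >
          [3,4] "this" : (S\N)/(PP/NP)
          [4,5] "song" : PP/NP
      [5,6] "from" : ((S\PP)\(NP/S))\S

[0,1] PP  lex  "every"
[1,2] NP/S  lex  "the"
[2,3] N  lex  "gave"
[3,4] (S\N)/(PP/NP)  lex  "this"
[4,5] PP/NP  lex  "song"
[3,5] S\N  >  k=4
[2,5] S  <  k=3
[5,6] ((S\PP)\(NP/S))\S  lex  "from"
[2,6] (S\PP)\(NP/S)  <  k=5
[1,6] S\PP  <  k=2
[0,6] S  <  k=1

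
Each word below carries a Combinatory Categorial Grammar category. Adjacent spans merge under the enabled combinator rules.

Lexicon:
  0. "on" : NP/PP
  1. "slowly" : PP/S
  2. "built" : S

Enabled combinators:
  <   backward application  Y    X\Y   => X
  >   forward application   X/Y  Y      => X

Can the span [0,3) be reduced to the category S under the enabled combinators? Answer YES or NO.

NO

NP/PP PP/S S
CKY chart[0,3] = {NP}; S ∉ chart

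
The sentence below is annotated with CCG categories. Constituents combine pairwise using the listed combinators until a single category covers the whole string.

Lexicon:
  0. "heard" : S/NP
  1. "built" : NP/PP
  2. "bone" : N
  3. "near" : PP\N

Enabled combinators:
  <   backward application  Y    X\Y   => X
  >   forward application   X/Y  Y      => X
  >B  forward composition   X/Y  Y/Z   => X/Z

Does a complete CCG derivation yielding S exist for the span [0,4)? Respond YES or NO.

YES

[0,4] S   >
  [0,2] S/PP   >B
    [0,1] "heard" : S/NP
    [1,2] "built" : NP/PP
  [2,4] PP   <
    [2,3] "bone" : N
    [3,4] "near" : PP\N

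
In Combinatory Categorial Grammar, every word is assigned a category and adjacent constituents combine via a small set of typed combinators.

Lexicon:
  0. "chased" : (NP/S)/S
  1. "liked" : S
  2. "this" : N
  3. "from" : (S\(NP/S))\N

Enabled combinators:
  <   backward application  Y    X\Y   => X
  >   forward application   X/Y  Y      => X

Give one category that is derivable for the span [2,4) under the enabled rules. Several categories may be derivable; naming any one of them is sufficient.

S\(NP/S)

[0,4] S   <
  [0,2] NP/S   >
    [0,1] "chased" : (NP/S)/S
    [1,2] "liked" : S
  [2,4] S\(NP/S)   <
    [2,3] "this" : N
    [3,4] "from" : (S\(NP/S))\N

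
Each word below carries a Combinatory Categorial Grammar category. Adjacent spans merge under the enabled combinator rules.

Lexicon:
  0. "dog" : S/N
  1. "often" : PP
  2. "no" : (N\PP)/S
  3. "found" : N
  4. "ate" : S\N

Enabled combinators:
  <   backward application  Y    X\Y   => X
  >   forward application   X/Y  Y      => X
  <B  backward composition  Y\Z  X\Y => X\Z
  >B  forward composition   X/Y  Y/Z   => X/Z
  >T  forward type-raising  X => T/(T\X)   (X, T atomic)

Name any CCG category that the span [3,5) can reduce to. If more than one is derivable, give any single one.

[0,5] S   >
  [0,1] "dog" : S/N
  [1,5] N   >
    [1,2] N/(N\PP)   >T
      [1,2] "often" : PP
    [2,5] N\PP   >
      [2,3] "no" : (N\PP)/S
      [3,5] S   >
        [3,4] S/(S\N)   >T
          [3,4] "found" : N
        [4,5] "ate" : S\N

S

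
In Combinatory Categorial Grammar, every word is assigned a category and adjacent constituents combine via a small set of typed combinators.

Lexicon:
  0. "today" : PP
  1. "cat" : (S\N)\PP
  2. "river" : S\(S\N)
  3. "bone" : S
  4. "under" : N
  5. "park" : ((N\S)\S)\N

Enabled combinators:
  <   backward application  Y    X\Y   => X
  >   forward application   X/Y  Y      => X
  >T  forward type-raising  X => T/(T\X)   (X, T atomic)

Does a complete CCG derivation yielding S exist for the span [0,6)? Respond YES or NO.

PP (S\N)\PP S\(S\N) S N ((N\S)\S)\N
CKY chart[0,6] = {N, N/(N\N), NP/(NP\N), PP/(PP\N), S/(S\N)}; S ∉ chart

NO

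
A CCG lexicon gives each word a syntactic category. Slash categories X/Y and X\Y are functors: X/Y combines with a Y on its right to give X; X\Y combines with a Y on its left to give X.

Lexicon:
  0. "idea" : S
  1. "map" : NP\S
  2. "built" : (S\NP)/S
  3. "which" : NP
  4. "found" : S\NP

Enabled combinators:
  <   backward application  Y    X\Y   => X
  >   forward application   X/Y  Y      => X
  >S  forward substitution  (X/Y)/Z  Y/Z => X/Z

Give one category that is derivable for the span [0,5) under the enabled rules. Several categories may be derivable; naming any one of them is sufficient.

[0,5] S   <
  [0,2] NP   <
    [0,1] "idea" : S
    [1,2] "map" : NP\S
  [2,5] S\NP   >
    [2,3] "built" : (S\NP)/S
    [3,5] S   <
      [3,4] "which" : NP
      [4,5] "found" : S\NP

S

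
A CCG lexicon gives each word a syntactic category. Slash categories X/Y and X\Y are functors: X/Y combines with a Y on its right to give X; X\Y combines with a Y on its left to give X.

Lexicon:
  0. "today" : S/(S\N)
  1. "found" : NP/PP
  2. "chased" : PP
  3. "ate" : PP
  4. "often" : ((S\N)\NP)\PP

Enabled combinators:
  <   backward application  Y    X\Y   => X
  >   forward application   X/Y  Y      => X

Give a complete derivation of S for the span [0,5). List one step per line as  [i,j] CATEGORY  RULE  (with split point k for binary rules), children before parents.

[0,5] S   >
  [0,1] "today" : S/(S\N)
  [1,5] S\N   <
    [1,3] NP   >
      [1,2] "found" : NP/PP
      [2,3] "chased" : PP
    [3,5] (S\N)\NP   <
      [3,4] "ate" : PP
      [4,5] "often" : ((S\N)\NP)\PP

[0,1] S/(S\N)  lex  "today"
[1,2] NP/PP  lex  "found"
[2,3] PP  lex  "chased"
[1,3] NP  >  k=2
[3,4] PP  lex  "ate"
[4,5] ((S\N)\NP)\PP  lex  "often"
[3,5] (S\N)\NP  <  k=4
[1,5] S\N  <  k=3
[0,5] S  >  k=1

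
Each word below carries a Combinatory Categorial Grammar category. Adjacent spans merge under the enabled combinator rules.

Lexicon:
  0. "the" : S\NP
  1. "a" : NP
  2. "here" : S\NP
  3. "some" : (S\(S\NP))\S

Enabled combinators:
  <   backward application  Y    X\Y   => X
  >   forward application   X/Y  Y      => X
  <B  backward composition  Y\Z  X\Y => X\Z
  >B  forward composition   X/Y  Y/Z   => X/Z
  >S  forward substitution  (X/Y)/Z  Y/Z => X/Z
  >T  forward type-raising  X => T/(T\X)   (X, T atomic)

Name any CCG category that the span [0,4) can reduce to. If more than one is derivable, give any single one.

S

[0,4] S   <
  [0,1] "the" : S\NP
  [1,4] S\(S\NP)   <
    [1,3] S   <
      [1,2] "a" : NP
      [2,3] "here" : S\NP
    [3,4] "some" : (S\(S\NP))\S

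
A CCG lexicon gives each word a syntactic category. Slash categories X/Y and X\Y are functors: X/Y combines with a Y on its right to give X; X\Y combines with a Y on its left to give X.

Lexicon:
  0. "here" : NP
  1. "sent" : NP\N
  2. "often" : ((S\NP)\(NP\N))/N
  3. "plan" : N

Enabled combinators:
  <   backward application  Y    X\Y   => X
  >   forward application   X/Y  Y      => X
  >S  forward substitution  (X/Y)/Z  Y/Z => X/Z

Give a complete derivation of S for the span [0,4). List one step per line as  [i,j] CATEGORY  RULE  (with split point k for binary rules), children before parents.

[0,4] S   <
  [0,1] "here" : NP
  [1,4] S\NP   <
    [1,2] "sent" : NP\N
    [2,4] (S\NP)\(NP\N)   >
      [2,3] "often" : ((S\NP)\(NP\N))/N
      [3,4] "plan" : N

[0,1] NP  lex  "here"
[1,2] NP\N  lex  "sent"
[2,3] ((S\NP)\(NP\N))/N  lex  "often"
[3,4] N  lex  "plan"
[2,4] (S\NP)\(NP\N)  >  k=3
[1,4] S\NP  <  k=2
[0,4] S  <  k=1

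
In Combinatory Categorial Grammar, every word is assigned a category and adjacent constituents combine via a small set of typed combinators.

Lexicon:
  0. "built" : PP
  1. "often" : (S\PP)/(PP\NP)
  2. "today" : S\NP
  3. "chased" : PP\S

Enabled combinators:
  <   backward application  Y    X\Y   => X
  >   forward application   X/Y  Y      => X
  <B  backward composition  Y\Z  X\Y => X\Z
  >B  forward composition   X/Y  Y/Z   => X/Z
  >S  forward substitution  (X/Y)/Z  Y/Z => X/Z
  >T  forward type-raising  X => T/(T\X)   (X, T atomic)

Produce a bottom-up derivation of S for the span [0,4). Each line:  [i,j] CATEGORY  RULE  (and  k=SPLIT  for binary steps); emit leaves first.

[0,4] S   >
  [0,1] S/(S\PP)   >T
    [0,1] "built" : PP
  [1,4] S\PP   >
    [1,2] "often" : (S\PP)/(PP\NP)
    [2,4] PP\NP   <B
      [2,3] "today" : S\NP
      [3,4] "chased" : PP\S

[0,1] PP  lex  "built"
[0,1] S/(S\PP)  >T
[1,2] (S\PP)/(PP\NP)  lex  "often"
[2,3] S\NP  lex  "today"
[3,4] PP\S  lex  "chased"
[2,4] PP\NP  <B  k=3
[1,4] S\PP  >  k=2
[0,4] S  >  k=1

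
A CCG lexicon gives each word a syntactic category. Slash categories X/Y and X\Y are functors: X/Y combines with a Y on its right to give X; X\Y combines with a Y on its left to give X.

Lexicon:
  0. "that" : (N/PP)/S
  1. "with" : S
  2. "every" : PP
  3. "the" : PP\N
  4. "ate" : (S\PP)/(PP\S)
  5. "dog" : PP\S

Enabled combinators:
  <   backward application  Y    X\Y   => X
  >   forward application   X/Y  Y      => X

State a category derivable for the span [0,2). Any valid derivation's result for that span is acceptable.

[0,6] S   <
  [0,4] PP   <
    [0,3] N   >
      [0,2] N/PP   >
        [0,1] "that" : (N/PP)/S
        [1,2] "with" : S
      [2,3] "every" : PP
    [3,4] "the" : PP\N
  [4,6] S\PP   >
    [4,5] "ate" : (S\PP)/(PP\S)
    [5,6] "dog" : PP\S

N/PP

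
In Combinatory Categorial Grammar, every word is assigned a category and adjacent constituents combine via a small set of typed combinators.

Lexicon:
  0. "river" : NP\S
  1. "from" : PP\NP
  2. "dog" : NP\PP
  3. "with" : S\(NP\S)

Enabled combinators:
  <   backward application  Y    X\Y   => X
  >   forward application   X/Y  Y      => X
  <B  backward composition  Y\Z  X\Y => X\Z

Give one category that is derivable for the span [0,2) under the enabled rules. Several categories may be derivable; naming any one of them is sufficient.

[0,4] S   <
  [0,3] NP\S   <B
    [0,2] PP\S   <B
      [0,1] "river" : NP\S
      [1,2] "from" : PP\NP
    [2,3] "dog" : NP\PP
  [3,4] "with" : S\(NP\S)

PP\S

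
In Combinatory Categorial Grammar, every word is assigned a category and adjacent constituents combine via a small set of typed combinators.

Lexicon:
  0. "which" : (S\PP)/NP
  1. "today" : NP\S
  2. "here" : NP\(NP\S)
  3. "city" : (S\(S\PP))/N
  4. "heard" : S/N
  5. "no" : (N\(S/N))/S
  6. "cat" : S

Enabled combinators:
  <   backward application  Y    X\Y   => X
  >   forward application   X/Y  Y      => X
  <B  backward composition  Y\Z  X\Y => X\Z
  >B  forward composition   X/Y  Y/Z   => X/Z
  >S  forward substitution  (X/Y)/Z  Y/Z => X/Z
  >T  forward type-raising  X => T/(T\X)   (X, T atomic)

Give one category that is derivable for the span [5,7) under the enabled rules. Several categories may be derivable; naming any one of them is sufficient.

N\(S/N)

[0,7] S   <
  [0,3] S\PP   >
    [0,1] "which" : (S\PP)/NP
    [1,3] NP   <
      [1,2] "today" : NP\S
      [2,3] "here" : NP\(NP\S)
  [3,7] S\(S\PP)   >
    [3,4] "city" : (S\(S\PP))/N
    [4,7] N   <
      [4,5] "heard" : S/N
      [5,7] N\(S/N)   >
        [5,6] "no" : (N\(S/N))/S
        [6,7] "cat" : S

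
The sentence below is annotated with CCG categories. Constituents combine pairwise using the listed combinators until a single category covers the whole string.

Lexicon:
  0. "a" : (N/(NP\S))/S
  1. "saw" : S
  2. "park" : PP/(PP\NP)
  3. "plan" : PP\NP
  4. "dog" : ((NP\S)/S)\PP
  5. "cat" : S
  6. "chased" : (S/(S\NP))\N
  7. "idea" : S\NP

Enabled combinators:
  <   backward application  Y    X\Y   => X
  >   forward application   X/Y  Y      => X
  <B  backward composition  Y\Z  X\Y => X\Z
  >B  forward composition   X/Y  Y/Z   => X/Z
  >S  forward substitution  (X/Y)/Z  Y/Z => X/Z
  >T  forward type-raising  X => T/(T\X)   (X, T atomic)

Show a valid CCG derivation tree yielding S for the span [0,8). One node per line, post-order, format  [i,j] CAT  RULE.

[0,1] (N/(NP\S))/S  lex  "a"
[1,2] S  lex  "saw"
[0,2] N/(NP\S)  >  k=1
[2,3] PP/(PP\NP)  lex  "park"
[3,4] PP\NP  lex  "plan"
[2,4] PP  >  k=3
[4,5] ((NP\S)/S)\PP  lex  "dog"
[2,5] (NP\S)/S  <  k=4
[5,6] S  lex  "cat"
[2,6] NP\S  >  k=5
[0,6] N  >  k=2
[6,7] (S/(S\NP))\N  lex  "chased"
[0,7] S/(S\NP)  <  k=6
[7,8] S\NP  lex  "idea"
[0,8] S  >  k=7

[0,8] S   >
  [0,7] S/(S\NP)   <
    [0,6] N   >
      [0,2] N/(NP\S)   >
        [0,1] "a" : (N/(NP\S))/S
        [1,2] "saw" : S
      [2,6] NP\S   >
        [2,5] (NP\S)/S   <
          [2,4] PP   >
            [2,3] "park" : PP/(PP\NP)
            [3,4] "plan" : PP\NP
          [4,5] "dog" : ((NP\S)/S)\PP
        [5,6] "cat" : S
    [6,7] "chased" : (S/(S\NP))\N
  [7,8] "idea" : S\NP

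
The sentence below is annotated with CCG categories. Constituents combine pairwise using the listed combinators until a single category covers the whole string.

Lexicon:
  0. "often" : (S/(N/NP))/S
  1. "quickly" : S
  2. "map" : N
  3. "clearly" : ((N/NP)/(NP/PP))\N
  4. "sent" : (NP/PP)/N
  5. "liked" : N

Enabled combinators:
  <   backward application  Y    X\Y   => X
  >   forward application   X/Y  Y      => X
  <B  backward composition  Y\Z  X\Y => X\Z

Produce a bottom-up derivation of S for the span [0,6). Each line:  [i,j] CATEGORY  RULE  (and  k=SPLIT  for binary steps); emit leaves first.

[0,1] (S/(N/NP))/S  lex  "often"
[1,2] S  lex  "quickly"
[0,2] S/(N/NP)  >  k=1
[2,3] N  lex  "map"
[3,4] ((N/NP)/(NP/PP))\N  lex  "clearly"
[2,4] (N/NP)/(NP/PP)  <  k=3
[4,5] (NP/PP)/N  lex  "sent"
[5,6] N  lex  "liked"
[4,6] NP/PP  >  k=5
[2,6] N/NP  >  k=4
[0,6] S  >  k=2

[0,6] S   >
  [0,2] S/(N/NP)   >
    [0,1] "often" : (S/(N/NP))/S
    [1,2] "quickly" : S
  [2,6] N/NP   >
    [2,4] (N/NP)/(NP/PP)   <
      [2,3] "map" : N
      [3,4] "clearly" : ((N/NP)/(NP/PP))\N
    [4,6] NP/PP   >
      [4,5] "sent" : (NP/PP)/N
      [5,6] "liked" : N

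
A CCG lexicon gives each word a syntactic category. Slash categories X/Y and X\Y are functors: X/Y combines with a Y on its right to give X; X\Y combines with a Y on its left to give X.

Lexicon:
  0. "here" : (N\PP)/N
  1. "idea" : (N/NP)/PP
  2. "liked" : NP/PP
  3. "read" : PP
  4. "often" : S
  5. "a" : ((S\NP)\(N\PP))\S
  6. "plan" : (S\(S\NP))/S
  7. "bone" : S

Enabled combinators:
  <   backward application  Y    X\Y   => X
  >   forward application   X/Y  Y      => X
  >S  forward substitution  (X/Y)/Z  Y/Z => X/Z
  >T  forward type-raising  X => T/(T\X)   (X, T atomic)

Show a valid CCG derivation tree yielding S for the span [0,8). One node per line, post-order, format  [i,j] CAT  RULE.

[0,8] S   <
  [0,6] S\NP   <
    [0,4] N\PP   >
      [0,1] "here" : (N\PP)/N
      [1,4] N   >
        [1,3] N/PP   >S
          [1,2] "idea" : (N/NP)/PP
          [2,3] "liked" : NP/PP
        [3,4] "read" : PP
    [4,6] (S\NP)\(N\PP)   <
      [4,5] "often" : S
      [5,6] "a" : ((S\NP)\(N\PP))\S
  [6,8] S\(S\NP)   >
    [6,7] "plan" : (S\(S\NP))/S
    [7,8] "bone" : S

[0,1] (N\PP)/N  lex  "here"
[1,2] (N/NP)/PP  lex  "idea"
[2,3] NP/PP  lex  "liked"
[1,3] N/PP  >S  k=2
[3,4] PP  lex  "read"
[1,4] N  >  k=3
[0,4] N\PP  >  k=1
[4,5] S  lex  "often"
[5,6] ((S\NP)\(N\PP))\S  lex  "a"
[4,6] (S\NP)\(N\PP)  <  k=5
[0,6] S\NP  <  k=4
[6,7] (S\(S\NP))/S  lex  "plan"
[7,8] S  lex  "bone"
[6,8] S\(S\NP)  >  k=7
[0,8] S  <  k=6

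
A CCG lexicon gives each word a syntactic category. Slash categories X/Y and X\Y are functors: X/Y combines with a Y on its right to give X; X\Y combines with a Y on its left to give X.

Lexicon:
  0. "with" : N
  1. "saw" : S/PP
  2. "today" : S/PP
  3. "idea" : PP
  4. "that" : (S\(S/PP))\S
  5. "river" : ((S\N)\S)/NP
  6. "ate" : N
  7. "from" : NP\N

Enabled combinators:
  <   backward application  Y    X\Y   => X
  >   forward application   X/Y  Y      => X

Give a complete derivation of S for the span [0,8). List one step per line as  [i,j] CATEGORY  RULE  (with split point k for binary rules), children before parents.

[0,1] N  lex  "with"
[1,2] S/PP  lex  "saw"
[2,3] S/PP  lex  "today"
[3,4] PP  lex  "idea"
[2,4] S  >  k=3
[4,5] (S\(S/PP))\S  lex  "that"
[2,5] S\(S/PP)  <  k=4
[1,5] S  <  k=2
[5,6] ((S\N)\S)/NP  lex  "river"
[6,7] N  lex  "ate"
[7,8] NP\N  lex  "from"
[6,8] NP  <  k=7
[5,8] (S\N)\S  >  k=6
[1,8] S\N  <  k=5
[0,8] S  <  k=1

[0,8] S   <
  [0,1] "with" : N
  [1,8] S\N   <
    [1,5] S   <
      [1,2] "saw" : S/PP
      [2,5] S\(S/PP)   <
        [2,4] S   >
          [2,3] "today" : S/PP
          [3,4] "idea" : PP
        [4,5] "that" : (S\(S/PP))\S
    [5,8] (S\N)\S   >
      [5,6] "river" : ((S\N)\S)/NP
      [6,8] NP   <
        [6,7] "ate" : N
        [7,8] "from" : NP\N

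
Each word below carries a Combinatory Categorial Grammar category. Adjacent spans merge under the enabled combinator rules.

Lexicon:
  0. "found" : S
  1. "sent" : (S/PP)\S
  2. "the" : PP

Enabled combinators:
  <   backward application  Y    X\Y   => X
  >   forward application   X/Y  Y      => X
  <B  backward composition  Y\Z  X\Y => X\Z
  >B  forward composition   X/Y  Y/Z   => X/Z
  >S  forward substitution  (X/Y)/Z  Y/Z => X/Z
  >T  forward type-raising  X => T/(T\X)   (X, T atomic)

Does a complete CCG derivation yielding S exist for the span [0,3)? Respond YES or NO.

YES

[0,3] S   >
  [0,2] S/PP   <
    [0,1] "found" : S
    [1,2] "sent" : (S/PP)\S
  [2,3] "the" : PP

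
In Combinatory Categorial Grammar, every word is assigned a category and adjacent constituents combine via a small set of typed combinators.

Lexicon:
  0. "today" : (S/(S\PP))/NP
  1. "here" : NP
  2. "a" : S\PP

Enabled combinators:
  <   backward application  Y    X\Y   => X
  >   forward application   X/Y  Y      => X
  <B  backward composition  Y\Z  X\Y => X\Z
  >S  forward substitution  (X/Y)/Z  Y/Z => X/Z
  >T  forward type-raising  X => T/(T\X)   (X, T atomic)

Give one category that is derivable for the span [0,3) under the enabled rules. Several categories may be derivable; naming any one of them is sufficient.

[0,3] S   >
  [0,2] S/(S\PP)   >
    [0,1] "today" : (S/(S\PP))/NP
    [1,2] "here" : NP
  [2,3] "a" : S\PP

S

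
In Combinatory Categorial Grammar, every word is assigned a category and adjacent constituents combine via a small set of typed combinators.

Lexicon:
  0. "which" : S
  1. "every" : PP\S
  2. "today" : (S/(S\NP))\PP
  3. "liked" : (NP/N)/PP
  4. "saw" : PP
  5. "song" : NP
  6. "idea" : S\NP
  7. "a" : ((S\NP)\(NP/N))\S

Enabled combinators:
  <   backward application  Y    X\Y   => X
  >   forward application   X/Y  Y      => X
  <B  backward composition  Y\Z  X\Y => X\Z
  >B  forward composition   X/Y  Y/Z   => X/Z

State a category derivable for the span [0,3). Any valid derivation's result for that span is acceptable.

[0,8] S   >
  [0,3] S/(S\NP)   <
    [0,2] PP   <
      [0,1] "which" : S
      [1,2] "every" : PP\S
    [2,3] "today" : (S/(S\NP))\PP
  [3,8] S\NP   <
    [3,5] NP/N   >
      [3,4] "liked" : (NP/N)/PP
      [4,5] "saw" : PP
    [5,8] (S\NP)\(NP/N)   <
      [5,7] S   <
        [5,6] "song" : NP
        [6,7] "idea" : S\NP
      [7,8] "a" : ((S\NP)\(NP/N))\S

S/(S\NP)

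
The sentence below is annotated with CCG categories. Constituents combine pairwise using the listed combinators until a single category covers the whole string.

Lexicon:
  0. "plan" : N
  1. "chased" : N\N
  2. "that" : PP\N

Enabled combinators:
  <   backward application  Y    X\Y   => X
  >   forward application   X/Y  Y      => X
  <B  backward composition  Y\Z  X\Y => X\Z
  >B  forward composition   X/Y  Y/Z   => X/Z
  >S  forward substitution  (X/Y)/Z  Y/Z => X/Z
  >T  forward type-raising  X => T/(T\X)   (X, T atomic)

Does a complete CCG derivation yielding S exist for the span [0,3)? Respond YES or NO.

N N\N PP\N
CKY chart[0,3] = {N/(N\PP), NP/(NP\PP), PP, PP/(PP\PP), S/(S\PP)}; S ∉ chart

NO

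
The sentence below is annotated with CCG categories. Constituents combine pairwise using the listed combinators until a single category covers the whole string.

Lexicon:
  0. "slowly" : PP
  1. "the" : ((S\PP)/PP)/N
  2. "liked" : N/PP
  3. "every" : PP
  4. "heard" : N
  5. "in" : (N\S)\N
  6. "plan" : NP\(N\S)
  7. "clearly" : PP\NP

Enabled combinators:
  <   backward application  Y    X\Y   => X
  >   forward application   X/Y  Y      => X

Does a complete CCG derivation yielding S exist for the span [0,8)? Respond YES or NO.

YES

[0,8] S   <
  [0,1] "slowly" : PP
  [1,8] S\PP   >
    [1,4] (S\PP)/PP   >
      [1,2] "the" : ((S\PP)/PP)/N
      [2,4] N   >
        [2,3] "liked" : N/PP
        [3,4] "every" : PP
    [4,8] PP   <
      [4,7] NP   <
        [4,6] N\S   <
          [4,5] "heard" : N
          [5,6] "in" : (N\S)\N
        [6,7] "plan" : NP\(N\S)
      [7,8] "clearly" : PP\NP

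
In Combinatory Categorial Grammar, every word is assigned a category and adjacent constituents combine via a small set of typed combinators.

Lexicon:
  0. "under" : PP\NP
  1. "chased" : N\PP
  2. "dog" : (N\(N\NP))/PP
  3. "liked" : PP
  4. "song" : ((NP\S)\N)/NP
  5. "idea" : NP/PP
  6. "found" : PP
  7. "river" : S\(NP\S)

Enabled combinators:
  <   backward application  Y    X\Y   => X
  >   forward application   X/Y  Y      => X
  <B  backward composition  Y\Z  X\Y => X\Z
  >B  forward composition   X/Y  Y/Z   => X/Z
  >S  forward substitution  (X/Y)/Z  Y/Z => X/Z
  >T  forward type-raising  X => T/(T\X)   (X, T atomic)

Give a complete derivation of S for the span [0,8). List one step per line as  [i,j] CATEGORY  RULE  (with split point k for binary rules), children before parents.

[0,1] PP\NP  lex  "under"
[1,2] N\PP  lex  "chased"
[0,2] N\NP  <B  k=1
[2,3] (N\(N\NP))/PP  lex  "dog"
[3,4] PP  lex  "liked"
[2,4] N\(N\NP)  >  k=3
[0,4] N  <  k=2
[4,5] ((NP\S)\N)/NP  lex  "song"
[5,6] NP/PP  lex  "idea"
[6,7] PP  lex  "found"
[5,7] NP  >  k=6
[4,7] (NP\S)\N  >  k=5
[0,7] NP\S  <  k=4
[7,8] S\(NP\S)  lex  "river"
[0,8] S  <  k=7

[0,8] S   <
  [0,7] NP\S   <
    [0,4] N   <
      [0,2] N\NP   <B
        [0,1] "under" : PP\NP
        [1,2] "chased" : N\PP
      [2,4] N\(N\NP)   >
        [2,3] "dog" : (N\(N\NP))/PP
        [3,4] "liked" : PP
    [4,7] (NP\S)\N   >
      [4,5] "song" : ((NP\S)\N)/NP
      [5,7] NP   >
        [5,6] "idea" : NP/PP
        [6,7] "found" : PP
  [7,8] "river" : S\(NP\S)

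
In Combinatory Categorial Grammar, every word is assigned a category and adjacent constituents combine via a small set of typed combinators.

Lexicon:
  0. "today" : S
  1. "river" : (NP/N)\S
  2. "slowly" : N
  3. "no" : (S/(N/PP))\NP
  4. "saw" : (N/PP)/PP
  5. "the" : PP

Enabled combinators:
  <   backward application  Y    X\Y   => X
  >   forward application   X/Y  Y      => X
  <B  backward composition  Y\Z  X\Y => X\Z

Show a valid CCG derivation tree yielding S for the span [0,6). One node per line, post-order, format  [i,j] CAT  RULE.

[0,1] S  lex  "today"
[1,2] (NP/N)\S  lex  "river"
[0,2] NP/N  <  k=1
[2,3] N  lex  "slowly"
[0,3] NP  >  k=2
[3,4] (S/(N/PP))\NP  lex  "no"
[0,4] S/(N/PP)  <  k=3
[4,5] (N/PP)/PP  lex  "saw"
[5,6] PP  lex  "the"
[4,6] N/PP  >  k=5
[0,6] S  >  k=4

[0,6] S   >
  [0,4] S/(N/PP)   <
    [0,3] NP   >
      [0,2] NP/N   <
        [0,1] "today" : S
        [1,2] "river" : (NP/N)\S
      [2,3] "slowly" : N
    [3,4] "no" : (S/(N/PP))\NP
  [4,6] N/PP   >
    [4,5] "saw" : (N/PP)/PP
    [5,6] "the" : PP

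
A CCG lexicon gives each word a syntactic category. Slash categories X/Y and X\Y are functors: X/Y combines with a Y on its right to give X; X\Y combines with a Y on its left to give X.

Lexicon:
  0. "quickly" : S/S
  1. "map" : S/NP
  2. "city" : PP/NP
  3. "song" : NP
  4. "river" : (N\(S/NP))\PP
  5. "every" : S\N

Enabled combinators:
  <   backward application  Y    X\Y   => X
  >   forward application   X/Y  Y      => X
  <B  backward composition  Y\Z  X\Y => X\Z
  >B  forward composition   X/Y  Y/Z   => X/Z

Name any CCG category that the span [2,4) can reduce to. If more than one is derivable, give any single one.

PP

[0,6] S   <
  [0,5] N   <
    [0,2] S/NP   >B
      [0,1] "quickly" : S/S
      [1,2] "map" : S/NP
    [2,5] N\(S/NP)   <
      [2,4] PP   >
        [2,3] "city" : PP/NP
        [3,4] "song" : NP
      [4,5] "river" : (N\(S/NP))\PP
  [5,6] "every" : S\N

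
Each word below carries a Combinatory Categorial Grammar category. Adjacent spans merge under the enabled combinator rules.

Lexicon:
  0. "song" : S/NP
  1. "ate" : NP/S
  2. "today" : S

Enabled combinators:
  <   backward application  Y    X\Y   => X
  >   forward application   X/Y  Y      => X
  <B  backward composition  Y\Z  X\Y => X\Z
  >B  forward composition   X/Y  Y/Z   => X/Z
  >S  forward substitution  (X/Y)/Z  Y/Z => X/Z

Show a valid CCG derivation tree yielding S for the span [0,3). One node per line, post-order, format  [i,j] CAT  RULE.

[0,1] S/NP  lex  "song"
[1,2] NP/S  lex  "ate"
[2,3] S  lex  "today"
[1,3] NP  >  k=2
[0,3] S  >  k=1

[0,3] S   >
  [0,1] "song" : S/NP
  [1,3] NP   >
    [1,2] "ate" : NP/S
    [2,3] "today" : S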